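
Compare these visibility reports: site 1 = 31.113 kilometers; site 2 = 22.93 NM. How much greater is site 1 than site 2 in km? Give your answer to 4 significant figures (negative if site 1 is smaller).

-11.35 km

site 2: 22.93 nmi = 42.4664 km.
Difference: 31.1130 − 42.4664 = -11.35 km.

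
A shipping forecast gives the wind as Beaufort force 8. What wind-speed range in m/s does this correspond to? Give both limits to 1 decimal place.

17.2 to 20.7 m/s

Beaufort 8 (gale) spans 17.2–20.7 m/s.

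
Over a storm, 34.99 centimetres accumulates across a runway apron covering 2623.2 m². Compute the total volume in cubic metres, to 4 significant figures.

917.9 cubic metres

Depth: 34.99 cm × 10 = 349.9 mm.
1 mm over 1 m² is 1 L, so volume = 349.9 × 2623.2 = 917857.68 L = 917.9 m³.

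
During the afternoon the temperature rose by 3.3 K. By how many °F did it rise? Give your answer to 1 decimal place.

For a temperature change the 32° offset cancels: Δ°F = 3.3 × 1.8 = 5.9 °F.

5.9 °F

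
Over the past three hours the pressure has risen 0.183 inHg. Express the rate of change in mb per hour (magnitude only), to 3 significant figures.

2.07 mb per hour

0.183 inHg / 3 h × 33.8639 mb/inHg = 2.07 mb/h.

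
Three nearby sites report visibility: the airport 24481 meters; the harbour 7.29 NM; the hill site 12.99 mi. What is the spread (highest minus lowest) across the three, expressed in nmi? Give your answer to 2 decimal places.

the airport: 24481 m = 13.2187 nmi.
the hill site: 12.99 SM = 11.2880 nmi.
Spread: 13.2187 − 7.2900 = 5.93 nmi.

5.93 nmi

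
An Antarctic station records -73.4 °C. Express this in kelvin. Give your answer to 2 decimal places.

K = -73.4 + 273.15 = 199.75 K.

199.75 K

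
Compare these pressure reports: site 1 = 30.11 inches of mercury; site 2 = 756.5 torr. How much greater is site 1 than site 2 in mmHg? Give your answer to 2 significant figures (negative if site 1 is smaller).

site 1: 30.11 inHg = 764.794 mmHg.
Difference: 764.794 − 756.500 = 8.3 mmHg.

8.3 mmHg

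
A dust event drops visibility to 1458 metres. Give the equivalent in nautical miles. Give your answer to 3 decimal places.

1 m = 0.000539957 nmi, so 1458 × 0.000539957 = 0.787 nmi.

0.787 nmi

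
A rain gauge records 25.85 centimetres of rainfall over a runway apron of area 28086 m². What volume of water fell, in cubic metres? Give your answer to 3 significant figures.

7260 cubic metres

Depth: 25.85 cm × 10 = 258.5 mm.
1 mm over 1 m² is 1 L, so volume = 258.5 × 28086 = 7260231 L = 7260 m³.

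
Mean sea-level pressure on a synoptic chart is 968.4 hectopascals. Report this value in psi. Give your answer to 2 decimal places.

1 hPa = 0.0145038 psi, so 968.4 × 0.0145038 = 14.05 psi.

14.05 psi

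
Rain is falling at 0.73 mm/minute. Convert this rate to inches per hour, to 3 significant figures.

1.72 in/hour

0.73 mm/minute × 0.0393701 in/mm × 60 minute/hour = 1.72 in/hour.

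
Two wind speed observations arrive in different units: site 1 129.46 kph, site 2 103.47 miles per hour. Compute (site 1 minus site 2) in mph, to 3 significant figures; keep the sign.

-23.0 mph

site 1: 129.46 km/h = 80.443 mph.
Difference: 80.443 − 103.470 = -23.0 mph.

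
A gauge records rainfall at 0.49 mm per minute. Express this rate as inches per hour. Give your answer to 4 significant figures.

0.49 mm/minute × 0.0393701 in/mm × 60 minute/hour = 1.157 in/hour.

1.157 in/hour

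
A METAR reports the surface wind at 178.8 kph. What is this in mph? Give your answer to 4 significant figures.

1 km/h = 0.621371 mph, so 178.8 × 0.621371 = 111.1 mph.

111.1 mph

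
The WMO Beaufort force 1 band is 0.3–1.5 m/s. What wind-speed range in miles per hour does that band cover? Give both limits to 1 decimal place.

0.7 to 3.4 mph

0.3–1.5 m/s × 2.237 = 0.7–3.4 mph.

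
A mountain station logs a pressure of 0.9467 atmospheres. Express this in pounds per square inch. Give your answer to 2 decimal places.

1 atm = 14.6959 psi, so 0.9467 × 14.6959 = 13.91 psi.

13.91 psi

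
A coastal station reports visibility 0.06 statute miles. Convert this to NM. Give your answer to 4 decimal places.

1 SM = 0.868976 nmi, so 0.06 × 0.868976 = 0.0521 nmi.

0.0521 nmi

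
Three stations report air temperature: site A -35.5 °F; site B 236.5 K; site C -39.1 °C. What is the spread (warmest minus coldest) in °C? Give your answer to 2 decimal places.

site A: -35.5 °F = -37.500 °C.
site B: 236.5 K = -36.650 °C.
Spread: (-36.650) − (-39.100) = 2.450 °C.

2.45 °C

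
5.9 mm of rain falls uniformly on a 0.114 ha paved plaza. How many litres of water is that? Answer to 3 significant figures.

Area: 0.114 ha = 1140 m².
1 mm over 1 m² is 1 L, so volume = 5.9 × 1140 = 6726 L ≈ 6730 L.

6730 litres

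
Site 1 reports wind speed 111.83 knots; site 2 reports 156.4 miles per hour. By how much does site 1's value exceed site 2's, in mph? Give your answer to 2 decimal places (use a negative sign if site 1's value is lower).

-27.71 mph

site 1: 111.83 kt = 128.6917 mph.
Difference: 128.6917 − 156.4000 = -27.71 mph.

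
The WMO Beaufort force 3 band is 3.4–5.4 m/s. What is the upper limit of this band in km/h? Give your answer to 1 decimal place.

19.4 km/h

3.4–5.4 m/s × 3.6 = 12.2–19.4 km/h.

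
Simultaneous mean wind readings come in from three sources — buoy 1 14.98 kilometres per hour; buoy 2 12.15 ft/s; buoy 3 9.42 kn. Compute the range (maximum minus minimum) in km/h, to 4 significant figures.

4.114 km/h

buoy 2: 12.15 ft/s = 13.33195 km/h.
buoy 3: 9.42 kt = 17.44584 km/h.
Spread: 17.44584 − 13.33195 = 4.114 km/h.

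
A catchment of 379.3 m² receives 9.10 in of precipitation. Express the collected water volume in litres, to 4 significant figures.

Depth: 9.10 in × 25.4 = 231.14 mm.
1 mm over 1 m² is 1 L, so volume = 231.14 × 379.3 = 87671.402 L ≈ 87670 L.

87670 litres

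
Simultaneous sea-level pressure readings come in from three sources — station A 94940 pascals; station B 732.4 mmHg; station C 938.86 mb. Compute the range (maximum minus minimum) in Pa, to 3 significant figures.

station B: 732.4 mmHg = 97645.32 Pa.
station C: 938.86 mb = 93886.00 Pa.
Spread: 97645.32 − 93886.00 = 3760 Pa.

3760 Pa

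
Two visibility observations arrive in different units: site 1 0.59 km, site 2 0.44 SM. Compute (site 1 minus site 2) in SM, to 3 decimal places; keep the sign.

site 1: 0.59 km = 0.36661 SM.
Difference: 0.36661 − 0.44000 = -0.073 SM.

-0.073 SM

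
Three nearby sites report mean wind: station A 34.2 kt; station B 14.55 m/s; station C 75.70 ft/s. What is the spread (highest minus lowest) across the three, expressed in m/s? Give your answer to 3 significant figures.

station A: 34.2 kt = 17.5940 m/s.
station C: 75.70 ft/s = 23.0734 m/s.
Spread: 23.0734 − 14.5500 = 8.52 m/s.

8.52 m/s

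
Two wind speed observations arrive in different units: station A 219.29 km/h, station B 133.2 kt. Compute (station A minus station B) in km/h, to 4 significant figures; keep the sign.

station B: 133.2 kt = 246.6864 km/h.
Difference: 219.2900 − 246.6864 = -27.40 km/h.

-27.40 km/h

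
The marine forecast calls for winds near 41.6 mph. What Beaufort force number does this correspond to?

41.6 mph = 18.6 m/s, which is Beaufort 8 (gale, 17.2–20.7 m/s).

Beaufort force 8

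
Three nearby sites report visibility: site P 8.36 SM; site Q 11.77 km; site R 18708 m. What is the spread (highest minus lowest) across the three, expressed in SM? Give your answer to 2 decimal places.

site Q: 11.77 km = 7.3135 SM.
site R: 18708 m = 11.6246 SM.
Spread: 11.6246 − 7.3135 = 4.31 SM.

4.31 SM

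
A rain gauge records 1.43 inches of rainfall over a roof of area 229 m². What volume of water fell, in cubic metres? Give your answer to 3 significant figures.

Depth: 1.43 in × 25.4 = 36.322 mm.
1 mm over 1 m² is 1 L, so volume = 36.322 × 229 = 8317.738 L = 8.32 m³.

8.32 cubic metres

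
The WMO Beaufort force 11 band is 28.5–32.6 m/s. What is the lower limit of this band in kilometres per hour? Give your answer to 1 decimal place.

102.6 km/h

28.5–32.6 m/s × 3.6 = 102.6–117.4 km/h.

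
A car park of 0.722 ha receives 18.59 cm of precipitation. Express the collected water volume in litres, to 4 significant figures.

Depth: 18.59 cm × 10 = 185.9 mm.
Area: 0.722 ha = 7220 m².
1 mm over 1 m² is 1 L, so volume = 185.9 × 7220 = 1342198 L ≈ 1342000 L.

1342000 litres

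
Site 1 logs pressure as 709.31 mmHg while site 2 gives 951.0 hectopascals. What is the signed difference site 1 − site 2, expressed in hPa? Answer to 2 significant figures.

site 1: 709.31 mmHg = 945.669 hPa.
Difference: 945.669 − 951.000 = -5.3 hPa.

-5.3 hPa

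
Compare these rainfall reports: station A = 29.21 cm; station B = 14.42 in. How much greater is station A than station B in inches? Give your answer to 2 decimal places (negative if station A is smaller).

station A: 29.21 cm = 11.5000 in.
Difference: 11.5000 − 14.4200 = -2.92 in.

-2.92 in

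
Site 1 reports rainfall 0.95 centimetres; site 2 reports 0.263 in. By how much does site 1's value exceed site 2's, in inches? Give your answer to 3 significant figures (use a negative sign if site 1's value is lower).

0.111 in

site 1: 0.95 cm = 0.37402 in.
Difference: 0.37402 − 0.26300 = 0.111 in.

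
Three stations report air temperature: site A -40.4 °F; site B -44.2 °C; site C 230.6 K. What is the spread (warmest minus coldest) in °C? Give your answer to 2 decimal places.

3.98 °C

site A: -40.4 °F = -40.222 °C.
site C: 230.6 K = -42.550 °C.
Spread: (-40.222) − (-44.200) = 3.978 °C.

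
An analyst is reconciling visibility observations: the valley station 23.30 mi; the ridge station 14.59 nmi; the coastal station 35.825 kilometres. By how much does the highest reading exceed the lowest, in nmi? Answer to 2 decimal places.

the valley station: 23.30 SM = 20.2471 nmi.
the coastal station: 35.825 km = 19.3440 nmi.
Spread: 20.2471 − 14.5900 = 5.66 nmi.

5.66 nmi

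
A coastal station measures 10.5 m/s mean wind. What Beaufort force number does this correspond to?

10.5 m/s lies in the Beaufort 5 band (fresh breeze, 8.0–10.7 m/s).

Beaufort force 5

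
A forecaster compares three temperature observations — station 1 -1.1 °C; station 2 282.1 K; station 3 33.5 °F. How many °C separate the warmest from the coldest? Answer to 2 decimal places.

station 2: 282.1 K = 8.950 °C.
station 3: 33.5 °F = 0.833 °C.
Spread: 8.950 − (-1.100) = 10.050 °C.

10.05 °C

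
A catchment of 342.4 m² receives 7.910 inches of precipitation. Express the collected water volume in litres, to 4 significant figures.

68790 litres

Depth: 7.910 in × 25.4 = 200.914 mm.
1 mm over 1 m² is 1 L, so volume = 200.914 × 342.4 = 68792.954 L ≈ 68790 L.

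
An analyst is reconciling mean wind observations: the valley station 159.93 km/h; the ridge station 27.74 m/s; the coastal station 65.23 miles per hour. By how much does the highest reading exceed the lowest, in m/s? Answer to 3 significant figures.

16.7 m/s

the valley station: 159.93 km/h = 44.425 m/s.
the coastal station: 65.23 mph = 29.160 m/s.
Spread: 44.425 − 27.740 = 16.7 m/s.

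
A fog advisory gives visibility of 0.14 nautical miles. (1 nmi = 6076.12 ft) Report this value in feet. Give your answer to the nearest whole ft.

851 ft

1 nmi = 6076.12 ft, so 0.14 × 6076.12 = 851 ft.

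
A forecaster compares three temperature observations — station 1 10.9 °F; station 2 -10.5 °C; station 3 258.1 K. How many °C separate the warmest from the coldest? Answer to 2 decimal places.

4.55 °C

station 1: 10.9 °F = -11.722 °C.
station 3: 258.1 K = -15.050 °C.
Spread: (-10.500) − (-15.050) = 4.550 °C.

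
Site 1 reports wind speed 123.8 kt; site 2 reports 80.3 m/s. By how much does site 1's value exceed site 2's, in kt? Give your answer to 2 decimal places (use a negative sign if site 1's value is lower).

-32.29 kt

site 2: 80.3 m/s = 156.0907 kt.
Difference: 123.8000 − 156.0907 = -32.29 kt.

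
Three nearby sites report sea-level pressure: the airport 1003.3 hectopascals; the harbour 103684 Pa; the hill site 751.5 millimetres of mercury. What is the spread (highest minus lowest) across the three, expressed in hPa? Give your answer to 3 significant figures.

34.9 hPa

the harbour: 103684 Pa = 1036.840 hPa.
the hill site: 751.5 mmHg = 1001.918 hPa.
Spread: 1036.840 − 1001.918 = 34.9 hPa.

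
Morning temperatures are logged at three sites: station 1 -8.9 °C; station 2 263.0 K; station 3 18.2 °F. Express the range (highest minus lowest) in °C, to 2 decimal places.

2.48 °C

station 2: 263.0 K = -10.150 °C.
station 3: 18.2 °F = -7.667 °C.
Spread: (-7.667) − (-10.150) = 2.483 °C.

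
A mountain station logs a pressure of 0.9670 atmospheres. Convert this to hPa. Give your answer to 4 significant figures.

979.8 hPa

1 atm = 1013.25 hPa, so 0.9670 × 1013.25 = 979.8 hPa.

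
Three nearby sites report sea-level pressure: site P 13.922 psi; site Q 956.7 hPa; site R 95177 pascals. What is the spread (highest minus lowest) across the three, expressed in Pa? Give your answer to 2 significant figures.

site P: 13.922 psi = 95988.81 Pa.
site Q: 956.7 hPa = 95670.00 Pa.
Spread: 95988.81 − 95177.00 = 810 Pa.

810 Pa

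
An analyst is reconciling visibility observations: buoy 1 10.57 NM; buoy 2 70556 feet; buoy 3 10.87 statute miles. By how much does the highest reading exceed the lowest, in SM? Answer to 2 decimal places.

buoy 1: 10.57 nmi = 12.1637 SM.
buoy 2: 70556 ft = 13.3629 SM.
Spread: 13.3629 − 10.8700 = 2.49 SM.

2.49 SM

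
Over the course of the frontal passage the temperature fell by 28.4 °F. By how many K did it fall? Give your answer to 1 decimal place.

15.8 K

Converting a difference, only the 9/5 scale factor applies: ΔK = 28.4 × 0.5556 = 15.8 K.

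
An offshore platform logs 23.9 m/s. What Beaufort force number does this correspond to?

23.9 m/s lies in the Beaufort 9 band (strong gale, 20.8–24.4 m/s).

Beaufort force 9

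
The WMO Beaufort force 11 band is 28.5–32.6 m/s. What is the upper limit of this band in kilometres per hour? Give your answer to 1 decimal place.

28.5–32.6 m/s × 3.6 = 102.6–117.4 km/h.

117.4 km/h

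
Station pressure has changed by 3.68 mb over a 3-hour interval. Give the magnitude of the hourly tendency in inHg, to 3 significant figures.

0.0362 inHg per hour

3.68 mb / 3 h × 0.02953 inHg/mb = 0.0362 inHg/h.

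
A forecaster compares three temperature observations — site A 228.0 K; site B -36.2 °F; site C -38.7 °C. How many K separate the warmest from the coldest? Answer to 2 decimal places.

7.26 K

site A: 228.0 K = -45.150 °C.
site B: -36.2 °F = -37.889 °C.
Spread: (-37.889) − (-45.150) = 7.261 °C.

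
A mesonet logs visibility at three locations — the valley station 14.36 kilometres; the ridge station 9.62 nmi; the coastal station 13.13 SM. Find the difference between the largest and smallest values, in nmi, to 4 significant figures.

the valley station: 14.36 km = 7.75378 nmi.
the coastal station: 13.13 SM = 11.40966 nmi.
Spread: 11.40966 − 7.75378 = 3.656 nmi.

3.656 nmi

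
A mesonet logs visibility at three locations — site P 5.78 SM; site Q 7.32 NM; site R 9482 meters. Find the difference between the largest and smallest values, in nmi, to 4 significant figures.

2.297 nmi

site P: 5.78 SM = 5.02268 nmi.
site R: 9482 m = 5.11987 nmi.
Spread: 7.32000 − 5.02268 = 2.297 nmi.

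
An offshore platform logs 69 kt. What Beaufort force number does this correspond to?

Beaufort force 12

69 kt lies in the Beaufort 12 band (hurricane force, ≥64 kt).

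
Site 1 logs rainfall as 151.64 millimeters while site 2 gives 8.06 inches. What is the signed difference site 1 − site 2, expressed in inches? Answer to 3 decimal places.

-2.090 in

site 1: 151.64 mm = 5.97008 in.
Difference: 5.97008 − 8.06000 = -2.090 in.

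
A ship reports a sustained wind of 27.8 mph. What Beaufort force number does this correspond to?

Beaufort force 6

27.8 mph = 12.4 m/s, which is Beaufort 6 (strong breeze, 10.8–13.8 m/s).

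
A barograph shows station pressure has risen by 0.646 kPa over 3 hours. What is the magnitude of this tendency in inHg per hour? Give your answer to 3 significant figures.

0.0636 inHg per hour

0.646 kPa / 3 h × 0.2953 inHg/kPa = 0.0636 inHg/h.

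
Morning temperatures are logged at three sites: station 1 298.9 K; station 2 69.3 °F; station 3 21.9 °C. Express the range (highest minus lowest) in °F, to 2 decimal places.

9.05 °F

station 1: 298.9 K = 25.750 °C.
station 2: 69.3 °F = 20.722 °C.
Spread: 25.750 − 20.722 = 5.028 °C = 9.05 °F.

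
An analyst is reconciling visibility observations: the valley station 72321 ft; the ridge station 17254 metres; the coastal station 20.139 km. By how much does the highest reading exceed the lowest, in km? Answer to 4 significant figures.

4.789 km

the valley station: 72321 ft = 22.04344 km.
the ridge station: 17254 m = 17.25400 km.
Spread: 22.04344 − 17.25400 = 4.789 km.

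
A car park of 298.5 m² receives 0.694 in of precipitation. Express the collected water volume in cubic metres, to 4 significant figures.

5.262 cubic metres

Depth: 0.694 in × 25.4 = 17.6276 mm.
1 mm over 1 m² is 1 L, so volume = 17.6276 × 298.5 = 5261.8386 L = 5.262 m³.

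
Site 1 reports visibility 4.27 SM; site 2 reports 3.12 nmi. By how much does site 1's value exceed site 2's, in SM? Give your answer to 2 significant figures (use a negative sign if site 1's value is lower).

site 2: 3.12 nmi = 3.5904 SM.
Difference: 4.2700 − 3.5904 = 0.68 SM.

0.68 SM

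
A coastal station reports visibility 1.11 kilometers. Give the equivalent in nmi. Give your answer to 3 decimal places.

0.599 nmi

1 km = 0.539957 nmi, so 1.11 × 0.539957 = 0.599 nmi.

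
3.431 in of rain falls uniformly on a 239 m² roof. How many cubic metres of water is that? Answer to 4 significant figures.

Depth: 3.431 in × 25.4 = 87.1474 mm.
1 mm over 1 m² is 1 L, so volume = 87.1474 × 239 = 20828.229 L = 20.83 m³.

20.83 cubic metres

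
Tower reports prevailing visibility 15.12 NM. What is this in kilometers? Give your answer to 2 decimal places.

28.00 km

1 nmi = 1.852 km, so 15.12 × 1.852 = 28.00 km.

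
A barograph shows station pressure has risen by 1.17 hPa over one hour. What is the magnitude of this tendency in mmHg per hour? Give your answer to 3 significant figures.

1.17 hPa / 1 h × 0.750062 mmHg/hPa = 0.878 mmHg/h.

0.878 mmHg per hour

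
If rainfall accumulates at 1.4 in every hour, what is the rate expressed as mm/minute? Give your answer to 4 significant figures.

1.4 in/hour × 25.4 mm/in × 0.0166667 hour/minute = 0.5927 mm/minute.

0.5927 mm/minute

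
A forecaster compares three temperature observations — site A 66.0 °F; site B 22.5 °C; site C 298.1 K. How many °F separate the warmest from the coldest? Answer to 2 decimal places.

site A: 66.0 °F = 18.889 °C.
site C: 298.1 K = 24.950 °C.
Spread: 24.950 − 18.889 = 6.061 °C = 10.91 °F.

10.91 °F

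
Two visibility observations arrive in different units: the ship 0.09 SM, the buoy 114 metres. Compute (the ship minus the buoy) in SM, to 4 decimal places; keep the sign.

0.0192 SM

the buoy: 114 m = 0.070836 SM.
Difference: 0.090000 − 0.070836 = 0.0192 SM.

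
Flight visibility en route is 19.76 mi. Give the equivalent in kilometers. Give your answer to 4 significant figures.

1 SM = 1.60934 km, so 19.76 × 1.60934 = 31.80 km.

31.80 km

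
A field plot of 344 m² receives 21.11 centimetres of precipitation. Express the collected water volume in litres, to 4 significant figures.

Depth: 21.11 cm × 10 = 211.1 mm.
1 mm over 1 m² is 1 L, so volume = 211.1 × 344 = 72618.4 L ≈ 72620 L.

72620 litres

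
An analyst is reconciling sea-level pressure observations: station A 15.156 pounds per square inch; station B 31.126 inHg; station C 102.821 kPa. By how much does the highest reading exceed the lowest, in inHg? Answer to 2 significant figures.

0.76 inHg

station A: 15.156 psi = 30.8579 inHg.
station C: 102.821 kPa = 30.3630 inHg.
Spread: 31.1260 − 30.3630 = 0.76 inHg.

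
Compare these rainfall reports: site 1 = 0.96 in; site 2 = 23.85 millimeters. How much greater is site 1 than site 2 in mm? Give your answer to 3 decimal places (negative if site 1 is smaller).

site 1: 0.96 in = 24.38400 mm.
Difference: 24.38400 − 23.85000 = 0.534 mm.

0.534 mm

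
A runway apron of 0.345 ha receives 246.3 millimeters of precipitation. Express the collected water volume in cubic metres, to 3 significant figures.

Area: 0.345 ha = 3450 m².
1 mm over 1 m² is 1 L, so volume = 246.3 × 3450 = 849735 L = 850 m³.

850 cubic metres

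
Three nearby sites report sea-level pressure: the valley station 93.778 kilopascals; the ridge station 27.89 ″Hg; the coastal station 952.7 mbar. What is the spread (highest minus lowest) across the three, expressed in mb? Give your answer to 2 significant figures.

the valley station: 93.778 kPa = 937.78 mb.
the ridge station: 27.89 inHg = 944.46 mb.
Spread: 952.70 − 937.78 = 15 mb.

15 mb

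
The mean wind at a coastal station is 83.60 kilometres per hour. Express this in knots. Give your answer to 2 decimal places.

45.14 kt

1 km/h = 0.539957 kt, so 83.60 × 0.539957 = 45.14 kt.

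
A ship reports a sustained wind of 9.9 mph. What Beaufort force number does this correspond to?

Beaufort force 3

9.9 mph = 4.4 m/s, which is Beaufort 3 (gentle breeze, 3.4–5.4 m/s).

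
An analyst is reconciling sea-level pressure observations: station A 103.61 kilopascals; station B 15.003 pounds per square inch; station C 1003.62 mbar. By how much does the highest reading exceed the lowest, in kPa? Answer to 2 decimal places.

station B: 15.003 psi = 103.4420 kPa.
station C: 1003.62 mb = 100.3620 kPa.
Spread: 103.6100 − 100.3620 = 3.25 kPa.

3.25 kPa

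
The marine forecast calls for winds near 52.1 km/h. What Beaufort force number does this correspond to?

Beaufort force 7

52.1 km/h = 14.5 m/s, which is Beaufort 7 (near gale, 13.9–17.1 m/s).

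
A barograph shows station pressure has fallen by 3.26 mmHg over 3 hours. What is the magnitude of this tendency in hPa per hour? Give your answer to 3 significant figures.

3.26 mmHg / 3 h × 1.33322 hPa/mmHg = 1.45 hPa/h.

1.45 hPa per hour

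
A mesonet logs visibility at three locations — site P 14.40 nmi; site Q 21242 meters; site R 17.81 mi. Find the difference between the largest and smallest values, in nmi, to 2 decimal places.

site Q: 21242 m = 11.4698 nmi.
site R: 17.81 SM = 15.4765 nmi.
Spread: 15.4765 − 11.4698 = 4.01 nmi.

4.01 nmi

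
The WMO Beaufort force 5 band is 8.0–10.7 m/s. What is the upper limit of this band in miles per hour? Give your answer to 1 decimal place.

8.0–10.7 m/s × 2.237 = 17.9–23.9 mph.

23.9 mph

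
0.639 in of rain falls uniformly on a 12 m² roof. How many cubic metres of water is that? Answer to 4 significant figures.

Depth: 0.639 in × 25.4 = 16.2306 mm.
1 mm over 1 m² is 1 L, so volume = 16.2306 × 12 = 194.7672 L = 0.1948 m³.

0.1948 cubic metres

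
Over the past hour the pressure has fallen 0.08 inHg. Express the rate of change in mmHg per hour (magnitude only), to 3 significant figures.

2.03 mmHg per hour

0.08 inHg / 1 h × 25.4 mmHg/inHg = 2.03 mmHg/h.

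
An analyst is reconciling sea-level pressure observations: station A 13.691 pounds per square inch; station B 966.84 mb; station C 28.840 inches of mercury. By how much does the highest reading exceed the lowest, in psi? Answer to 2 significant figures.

0.47 psi

station B: 966.84 mb = 14.0228 psi.
station C: 28.840 inHg = 14.1649 psi.
Spread: 14.1649 − 13.6910 = 0.47 psi.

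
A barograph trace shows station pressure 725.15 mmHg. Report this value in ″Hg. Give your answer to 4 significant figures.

28.55 inHg

1 mmHg = 0.0393701 inHg, so 725.15 × 0.0393701 = 28.55 inHg.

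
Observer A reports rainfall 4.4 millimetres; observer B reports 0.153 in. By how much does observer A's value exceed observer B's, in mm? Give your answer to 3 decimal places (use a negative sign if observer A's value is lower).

0.514 mm

observer B: 0.153 in = 3.88620 mm.
Difference: 4.40000 − 3.88620 = 0.514 mm.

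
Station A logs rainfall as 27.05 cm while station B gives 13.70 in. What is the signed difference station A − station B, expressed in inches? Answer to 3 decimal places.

-3.050 in

station A: 27.05 cm = 10.64961 in.
Difference: 10.64961 − 13.70000 = -3.050 in.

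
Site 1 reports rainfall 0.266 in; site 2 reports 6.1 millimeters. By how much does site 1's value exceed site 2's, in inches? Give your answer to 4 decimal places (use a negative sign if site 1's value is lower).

0.0258 in

site 2: 6.1 mm = 0.240157 in.
Difference: 0.266000 − 0.240157 = 0.0258 in.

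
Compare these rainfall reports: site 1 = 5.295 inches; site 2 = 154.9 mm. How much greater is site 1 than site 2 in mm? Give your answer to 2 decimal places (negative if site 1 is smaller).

-20.41 mm

site 1: 5.295 in = 134.4930 mm.
Difference: 134.4930 − 154.9000 = -20.41 mm.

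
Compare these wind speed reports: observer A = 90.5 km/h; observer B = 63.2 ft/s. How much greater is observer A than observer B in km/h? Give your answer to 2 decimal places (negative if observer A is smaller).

observer B: 63.2 ft/s = 69.3481 km/h.
Difference: 90.5000 − 69.3481 = 21.15 km/h.

21.15 km/h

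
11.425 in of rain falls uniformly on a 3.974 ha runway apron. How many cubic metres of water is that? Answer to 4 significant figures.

Depth: 11.425 in × 25.4 = 290.195 mm.
Area: 3.974 ha = 39740 m².
1 mm over 1 m² is 1 L, so volume = 290.195 × 39740 = 11532349 L = 11530 m³.

11530 cubic metres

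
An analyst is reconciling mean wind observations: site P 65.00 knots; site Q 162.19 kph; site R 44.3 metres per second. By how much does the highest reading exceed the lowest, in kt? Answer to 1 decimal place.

22.6 kt

site Q: 162.19 km/h = 87.576 kt.
site R: 44.3 m/s = 86.112 kt.
Spread: 87.576 − 65.000 = 22.6 kt.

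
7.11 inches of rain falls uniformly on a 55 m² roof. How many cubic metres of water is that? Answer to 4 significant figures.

Depth: 7.11 in × 25.4 = 180.594 mm.
1 mm over 1 m² is 1 L, so volume = 180.594 × 55 = 9932.67 L = 9.933 m³.

9.933 cubic metres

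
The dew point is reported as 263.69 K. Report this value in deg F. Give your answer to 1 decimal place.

First to °C: -9.46 °C.
Then to °F: 15.0 °F.

15.0 °F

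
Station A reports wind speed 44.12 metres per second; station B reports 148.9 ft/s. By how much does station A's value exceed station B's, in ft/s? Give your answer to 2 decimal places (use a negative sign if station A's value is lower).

station A: 44.12 m/s = 144.7507 ft/s.
Difference: 144.7507 − 148.9000 = -4.15 ft/s.

-4.15 ft/s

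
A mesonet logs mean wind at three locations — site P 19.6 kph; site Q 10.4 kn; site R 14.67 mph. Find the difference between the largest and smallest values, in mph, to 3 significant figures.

2.70 mph

site P: 19.6 km/h = 12.1789 mph.
site Q: 10.4 kt = 11.9681 mph.
Spread: 14.6700 − 11.9681 = 2.70 mph.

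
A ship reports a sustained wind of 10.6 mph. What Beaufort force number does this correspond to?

Beaufort force 3

10.6 mph = 4.7 m/s, which is Beaufort 3 (gentle breeze, 3.4–5.4 m/s).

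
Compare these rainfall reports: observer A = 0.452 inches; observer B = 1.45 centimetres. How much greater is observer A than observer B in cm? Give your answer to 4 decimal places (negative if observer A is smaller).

-0.3019 cm

observer A: 0.452 in = 1.148080 cm.
Difference: 1.148080 − 1.450000 = -0.3019 cm.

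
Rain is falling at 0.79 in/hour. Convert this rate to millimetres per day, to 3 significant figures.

482 mm/day

0.79 in/hour × 25.4 mm/in × 24 hour/day = 482 mm/day.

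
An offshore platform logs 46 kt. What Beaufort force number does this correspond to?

46 kt lies in the Beaufort 9 band (strong gale, 41–47 kt).

Beaufort force 9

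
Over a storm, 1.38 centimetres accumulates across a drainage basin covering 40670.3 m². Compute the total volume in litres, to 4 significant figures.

Depth: 1.38 cm × 10 = 13.8 mm.
1 mm over 1 m² is 1 L, so volume = 13.8 × 40670.3 = 561250.14 L ≈ 561300 L.

561300 litres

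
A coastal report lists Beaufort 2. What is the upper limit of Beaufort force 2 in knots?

6 kt

Beaufort 2 (light breeze) spans 4–6 knots.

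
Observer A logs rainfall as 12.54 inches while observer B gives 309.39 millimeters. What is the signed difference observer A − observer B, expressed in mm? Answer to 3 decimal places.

observer A: 12.54 in = 318.51600 mm.
Difference: 318.51600 − 309.39000 = 9.126 mm.

9.126 mm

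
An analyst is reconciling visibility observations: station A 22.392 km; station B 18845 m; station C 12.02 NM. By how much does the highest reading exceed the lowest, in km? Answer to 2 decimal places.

3.55 km

station B: 18845 m = 18.8450 km.
station C: 12.02 nmi = 22.2610 km.
Spread: 22.3920 − 18.8450 = 3.55 km.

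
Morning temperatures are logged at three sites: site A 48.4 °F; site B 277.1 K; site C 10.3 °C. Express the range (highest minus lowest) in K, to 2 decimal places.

6.35 K

site A: 48.4 °F = 9.111 °C.
site B: 277.1 K = 3.950 °C.
Spread: 10.300 − 3.950 = 6.350 °C.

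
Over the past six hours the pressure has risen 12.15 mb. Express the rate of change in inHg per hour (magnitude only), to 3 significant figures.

12.15 mb / 6 h × 0.02953 inHg/mb = 0.0598 inHg/h.

0.0598 inHg per hour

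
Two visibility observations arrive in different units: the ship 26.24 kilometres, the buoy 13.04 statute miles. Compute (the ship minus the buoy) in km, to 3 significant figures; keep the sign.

the buoy: 13.04 SM = 20.9858 km.
Difference: 26.2400 − 20.9858 = 5.25 km.

5.25 km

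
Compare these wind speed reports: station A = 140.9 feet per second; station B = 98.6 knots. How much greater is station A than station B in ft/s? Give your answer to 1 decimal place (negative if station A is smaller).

station B: 98.6 kt = 166.418 ft/s.
Difference: 140.900 − 166.418 = -25.5 ft/s.

-25.5 ft/s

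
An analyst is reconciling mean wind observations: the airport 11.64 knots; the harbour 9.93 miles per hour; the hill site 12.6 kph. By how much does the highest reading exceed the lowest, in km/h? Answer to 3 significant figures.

the airport: 11.64 kt = 21.5573 km/h.
the harbour: 9.93 mph = 15.9808 km/h.
Spread: 21.5573 − 12.6000 = 8.96 km/h.

8.96 km/h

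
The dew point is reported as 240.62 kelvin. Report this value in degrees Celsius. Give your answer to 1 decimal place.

-32.5 °C

°C = 240.62 − 273.15 = -32.5 °C.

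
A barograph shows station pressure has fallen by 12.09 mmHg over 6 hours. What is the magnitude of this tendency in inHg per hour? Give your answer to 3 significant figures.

12.09 mmHg / 6 h × 0.0393701 inHg/mmHg = 0.0793 inHg/h.

0.0793 inHg per hour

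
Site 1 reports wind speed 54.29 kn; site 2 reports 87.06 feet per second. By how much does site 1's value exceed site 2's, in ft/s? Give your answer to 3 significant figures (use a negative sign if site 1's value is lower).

4.57 ft/s

site 1: 54.29 kt = 91.6312 ft/s.
Difference: 91.6312 − 87.0600 = 4.57 ft/s.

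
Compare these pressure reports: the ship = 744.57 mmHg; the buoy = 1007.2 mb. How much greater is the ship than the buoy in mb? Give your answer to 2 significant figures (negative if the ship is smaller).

-15 mb

the ship: 744.57 mmHg = 992.68 mb.
Difference: 992.68 − 1007.20 = -15 mb.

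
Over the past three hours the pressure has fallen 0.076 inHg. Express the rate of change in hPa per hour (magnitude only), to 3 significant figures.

0.858 hPa per hour

0.076 inHg / 3 h × 33.8639 hPa/inHg = 0.858 hPa/h.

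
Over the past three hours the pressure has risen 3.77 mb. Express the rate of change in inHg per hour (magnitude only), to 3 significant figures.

0.0371 inHg per hour

3.77 mb / 3 h × 0.02953 inHg/mb = 0.0371 inHg/h.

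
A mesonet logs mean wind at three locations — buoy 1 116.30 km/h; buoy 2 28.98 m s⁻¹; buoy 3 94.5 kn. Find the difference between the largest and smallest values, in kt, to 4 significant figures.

38.17 kt

buoy 1: 116.30 km/h = 62.7970 kt.
buoy 2: 28.98 m/s = 56.3326 kt.
Spread: 94.5000 − 56.3326 = 38.17 kt.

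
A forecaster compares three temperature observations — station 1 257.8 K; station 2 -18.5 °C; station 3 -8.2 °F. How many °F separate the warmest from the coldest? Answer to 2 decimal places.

12.57 °F

station 1: 257.8 K = -15.350 °C.
station 3: -8.2 °F = -22.333 °C.
Spread: (-15.350) − (-22.333) = 6.983 °C = 12.57 °F.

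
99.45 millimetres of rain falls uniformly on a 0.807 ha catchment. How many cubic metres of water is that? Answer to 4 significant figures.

Area: 0.807 ha = 8070 m².
1 mm over 1 m² is 1 L, so volume = 99.45 × 8070 = 802561.5 L = 802.6 m³.

802.6 cubic metres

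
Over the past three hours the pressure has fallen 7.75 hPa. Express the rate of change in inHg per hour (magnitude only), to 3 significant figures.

7.75 hPa / 3 h × 0.02953 inHg/hPa = 0.0763 inHg/h.

0.0763 inHg per hour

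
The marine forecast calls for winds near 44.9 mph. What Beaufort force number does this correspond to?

Beaufort force 8

44.9 mph = 20.1 m/s, which is Beaufort 8 (gale, 17.2–20.7 m/s).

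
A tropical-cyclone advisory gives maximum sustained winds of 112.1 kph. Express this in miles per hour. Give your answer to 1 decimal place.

1 km/h = 0.621371 mph, so 112.1 × 0.621371 = 69.7 mph.

69.7 mph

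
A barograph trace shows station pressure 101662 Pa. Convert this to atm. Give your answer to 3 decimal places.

1 Pa = 9.86923e-06 atm, so 101662 × 9.86923e-06 = 1.003 atm.

1.003 atm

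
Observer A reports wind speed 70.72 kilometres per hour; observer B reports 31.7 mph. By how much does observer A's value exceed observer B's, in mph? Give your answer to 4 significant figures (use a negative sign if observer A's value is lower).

observer A: 70.72 km/h = 43.9434 mph.
Difference: 43.9434 − 31.7000 = 12.24 mph.

12.24 mph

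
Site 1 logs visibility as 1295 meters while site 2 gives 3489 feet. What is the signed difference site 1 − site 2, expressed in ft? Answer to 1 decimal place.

759.7 ft

site 1: 1295 m = 4248.688 ft.
Difference: 4248.688 − 3489.000 = 759.7 ft.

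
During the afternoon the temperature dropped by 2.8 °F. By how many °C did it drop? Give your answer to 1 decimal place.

1.6 °C

For a temperature change the 32° offset cancels: Δ°C = 2.8 × 0.5556 = 1.6 °C.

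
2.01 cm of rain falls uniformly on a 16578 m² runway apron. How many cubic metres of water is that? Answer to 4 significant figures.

Depth: 2.01 cm × 10 = 20.1 mm.
1 mm over 1 m² is 1 L, so volume = 20.1 × 16578 = 333217.8 L = 333.2 m³.

333.2 cubic metres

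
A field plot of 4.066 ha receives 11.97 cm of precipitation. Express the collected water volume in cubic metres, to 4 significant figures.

Depth: 11.97 cm × 10 = 119.7 mm.
Area: 4.066 ha = 40660 m².
1 mm over 1 m² is 1 L, so volume = 119.7 × 40660 = 4867002 L = 4867 m³.

4867 cubic metres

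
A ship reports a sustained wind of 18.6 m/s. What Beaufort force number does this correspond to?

18.6 m/s lies in the Beaufort 8 band (gale, 17.2–20.7 m/s).

Beaufort force 8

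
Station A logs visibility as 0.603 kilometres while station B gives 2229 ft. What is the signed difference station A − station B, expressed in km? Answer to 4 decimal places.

-0.0764 km

station B: 2229 ft = 0.679399 km.
Difference: 0.603000 − 0.679399 = -0.0764 km.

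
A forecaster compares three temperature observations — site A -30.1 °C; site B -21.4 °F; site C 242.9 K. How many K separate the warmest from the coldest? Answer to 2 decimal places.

0.58 K

site B: -21.4 °F = -29.667 °C.
site C: 242.9 K = -30.250 °C.
Spread: (-29.667) − (-30.250) = 0.583 °C.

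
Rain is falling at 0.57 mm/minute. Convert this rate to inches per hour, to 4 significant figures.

1.346 in/hour

0.57 mm/minute × 0.0393701 in/mm × 60 minute/hour = 1.346 in/hour.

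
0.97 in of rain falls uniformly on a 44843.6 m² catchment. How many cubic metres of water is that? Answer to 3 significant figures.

Depth: 0.97 in × 25.4 = 24.638 mm.
1 mm over 1 m² is 1 L, so volume = 24.638 × 44843.6 = 1104856.6 L = 1100 m³.

1100 cubic metres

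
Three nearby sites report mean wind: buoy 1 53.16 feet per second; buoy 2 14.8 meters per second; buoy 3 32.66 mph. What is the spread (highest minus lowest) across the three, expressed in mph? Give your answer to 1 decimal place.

3.6 mph

buoy 1: 53.16 ft/s = 36.245 mph.
buoy 2: 14.8 m/s = 33.107 mph.
Spread: 36.245 − 32.660 = 3.6 mph.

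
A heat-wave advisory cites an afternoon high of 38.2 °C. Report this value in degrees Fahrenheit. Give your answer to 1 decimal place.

°F = °C × 9/5 + 32 = 38.2 × 1.8 + 32 = 100.8 °F.

100.8 °F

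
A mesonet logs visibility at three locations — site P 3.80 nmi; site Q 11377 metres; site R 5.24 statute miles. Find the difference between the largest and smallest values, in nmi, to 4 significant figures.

2.343 nmi

site Q: 11377 m = 6.14309 nmi.
site R: 5.24 SM = 4.55344 nmi.
Spread: 6.14309 − 3.80000 = 2.343 nmi.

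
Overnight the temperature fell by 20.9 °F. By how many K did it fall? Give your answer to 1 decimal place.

A change of 1 °C equals a change of 1.8 °F: ΔK = 20.9 × 0.5556 = 11.6 K.

11.6 K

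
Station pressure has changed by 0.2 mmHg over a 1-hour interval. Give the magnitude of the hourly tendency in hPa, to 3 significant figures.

0.2 mmHg / 1 h × 1.33322 hPa/mmHg = 0.267 hPa/h.

0.267 hPa per hour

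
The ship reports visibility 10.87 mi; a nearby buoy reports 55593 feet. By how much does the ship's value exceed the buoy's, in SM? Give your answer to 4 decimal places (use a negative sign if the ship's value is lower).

0.3410 SM

the buoy: 55593 ft = 10.528977 SM.
Difference: 10.870000 − 10.528977 = 0.3410 SM.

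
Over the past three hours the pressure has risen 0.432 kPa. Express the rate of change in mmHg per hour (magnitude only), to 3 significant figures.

1.08 mmHg per hour

0.432 kPa / 3 h × 7.50062 mmHg/kPa = 1.08 mmHg/h.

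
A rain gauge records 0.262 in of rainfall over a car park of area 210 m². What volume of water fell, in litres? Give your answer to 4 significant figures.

1398 litres

Depth: 0.262 in × 25.4 = 6.6548 mm.
1 mm over 1 m² is 1 L, so volume = 6.6548 × 210 = 1397.508 L ≈ 1398 L.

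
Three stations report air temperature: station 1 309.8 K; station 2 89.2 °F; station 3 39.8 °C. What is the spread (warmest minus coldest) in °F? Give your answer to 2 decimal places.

station 1: 309.8 K = 36.650 °C.
station 2: 89.2 °F = 31.778 °C.
Spread: 39.800 − 31.778 = 8.022 °C = 14.44 °F.

14.44 °F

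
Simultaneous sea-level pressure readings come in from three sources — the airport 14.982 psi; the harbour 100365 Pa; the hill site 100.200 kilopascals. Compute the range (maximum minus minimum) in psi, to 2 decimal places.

the harbour: 100365 Pa = 14.5567 psi.
the hill site: 100.200 kPa = 14.5328 psi.
Spread: 14.9820 − 14.5328 = 0.45 psi.

0.45 psi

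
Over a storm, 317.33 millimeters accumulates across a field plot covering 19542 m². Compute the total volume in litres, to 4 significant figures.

6201000 litres

1 mm over 1 m² is 1 L, so volume = 317.33 × 19542 = 6201262.9 L ≈ 6201000 L.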